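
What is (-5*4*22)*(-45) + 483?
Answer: 20283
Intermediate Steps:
(-5*4*22)*(-45) + 483 = -20*22*(-45) + 483 = -440*(-45) + 483 = 19800 + 483 = 20283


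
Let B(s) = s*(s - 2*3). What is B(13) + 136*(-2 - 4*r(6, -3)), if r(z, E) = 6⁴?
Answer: -705205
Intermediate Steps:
r(z, E) = 1296
B(s) = s*(-6 + s) (B(s) = s*(s - 6) = s*(-6 + s))
B(13) + 136*(-2 - 4*r(6, -3)) = 13*(-6 + 13) + 136*(-2 - 4*1296) = 13*7 + 136*(-2 - 5184) = 91 + 136*(-5186) = 91 - 705296 = -705205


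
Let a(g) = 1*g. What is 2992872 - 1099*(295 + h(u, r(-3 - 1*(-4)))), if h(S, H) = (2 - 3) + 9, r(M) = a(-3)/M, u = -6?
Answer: 2659875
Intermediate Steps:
a(g) = g
r(M) = -3/M
h(S, H) = 8 (h(S, H) = -1 + 9 = 8)
2992872 - 1099*(295 + h(u, r(-3 - 1*(-4)))) = 2992872 - 1099*(295 + 8) = 2992872 - 1099*303 = 2992872 - 1*332997 = 2992872 - 332997 = 2659875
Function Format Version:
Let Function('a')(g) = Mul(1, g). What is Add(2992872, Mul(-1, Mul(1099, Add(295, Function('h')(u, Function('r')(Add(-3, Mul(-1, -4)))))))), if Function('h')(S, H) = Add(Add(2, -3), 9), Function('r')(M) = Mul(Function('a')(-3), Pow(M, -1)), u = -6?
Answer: 2659875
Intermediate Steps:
Function('a')(g) = g
Function('r')(M) = Mul(-3, Pow(M, -1))
Function('h')(S, H) = 8 (Function('h')(S, H) = Add(-1, 9) = 8)
Add(2992872, Mul(-1, Mul(1099, Add(295, Function('h')(u, Function('r')(Add(-3, Mul(-1, -4)))))))) = Add(2992872, Mul(-1, Mul(1099, Add(295, 8)))) = Add(2992872, Mul(-1, Mul(1099, 303))) = Add(2992872, Mul(-1, 332997)) = Add(2992872, -332997) = 2659875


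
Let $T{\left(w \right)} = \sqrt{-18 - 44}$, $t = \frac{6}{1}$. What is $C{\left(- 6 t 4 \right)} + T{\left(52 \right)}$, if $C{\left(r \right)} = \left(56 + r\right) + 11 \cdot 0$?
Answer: $-88 + i \sqrt{62} \approx -88.0 + 7.874 i$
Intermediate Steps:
$t = 6$ ($t = 6 \cdot 1 = 6$)
$T{\left(w \right)} = i \sqrt{62}$ ($T{\left(w \right)} = \sqrt{-62} = i \sqrt{62}$)
$C{\left(r \right)} = 56 + r$ ($C{\left(r \right)} = \left(56 + r\right) + 0 = 56 + r$)
$C{\left(- 6 t 4 \right)} + T{\left(52 \right)} = \left(56 + \left(-6\right) 6 \cdot 4\right) + i \sqrt{62} = \left(56 - 144\right) + i \sqrt{62} = -88 + i \sqrt{62}$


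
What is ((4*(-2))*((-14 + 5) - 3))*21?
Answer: 2016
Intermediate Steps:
((4*(-2))*((-14 + 5) - 3))*21 = -8*(-9 - 3)*21 = -8*(-12)*21 = 96*21 = 2016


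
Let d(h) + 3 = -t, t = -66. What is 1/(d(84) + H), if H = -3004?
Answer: -1/2941 ≈ -0.00034002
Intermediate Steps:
d(h) = 63 (d(h) = -3 - 1*(-66) = -3 + 66 = 63)
1/(d(84) + H) = 1/(63 - 3004) = 1/(-2941) = -1/2941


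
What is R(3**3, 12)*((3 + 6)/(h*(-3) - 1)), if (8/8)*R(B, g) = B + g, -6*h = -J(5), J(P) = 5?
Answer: -702/7 ≈ -100.29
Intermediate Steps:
h = 5/6 (h = -(-1)*5/6 = -1/6*(-5) = 5/6 ≈ 0.83333)
R(B, g) = B + g
R(3**3, 12)*((3 + 6)/(h*(-3) - 1)) = (3**3 + 12)*((3 + 6)/((5/6)*(-3) - 1)) = (27 + 12)*(9/(-5/2 - 1)) = 39*(9/(-7/2)) = 39*(9*(-2/7)) = 39*(-18/7) = -702/7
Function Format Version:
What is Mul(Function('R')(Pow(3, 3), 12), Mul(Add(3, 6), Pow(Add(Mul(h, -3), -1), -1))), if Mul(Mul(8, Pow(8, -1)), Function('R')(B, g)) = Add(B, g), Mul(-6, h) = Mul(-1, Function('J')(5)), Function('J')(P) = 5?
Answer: Rational(-702, 7) ≈ -100.29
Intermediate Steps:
h = Rational(5, 6) (h = Mul(Rational(-1, 6), Mul(-1, 5)) = Mul(Rational(-1, 6), -5) = Rational(5, 6) ≈ 0.83333)
Function('R')(B, g) = Add(B, g)
Mul(Function('R')(Pow(3, 3), 12), Mul(Add(3, 6), Pow(Add(Mul(h, -3), -1), -1))) = Mul(Add(Pow(3, 3), 12), Mul(Add(3, 6), Pow(Add(Mul(Rational(5, 6), -3), -1), -1))) = Mul(Add(27, 12), Mul(9, Pow(Add(Rational(-5, 2), -1), -1))) = Mul(39, Mul(9, Pow(Rational(-7, 2), -1))) = Mul(39, Mul(9, Rational(-2, 7))) = Mul(39, Rational(-18, 7)) = Rational(-702, 7)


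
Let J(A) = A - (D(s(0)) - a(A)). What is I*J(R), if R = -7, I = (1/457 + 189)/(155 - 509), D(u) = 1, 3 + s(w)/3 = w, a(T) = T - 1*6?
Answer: 302309/26963 ≈ 11.212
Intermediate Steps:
a(T) = -6 + T (a(T) = T - 6 = -6 + T)
s(w) = -9 + 3*w
I = -43187/80889 (I = (1/457 + 189)/(-354) = (86374/457)*(-1/354) = -43187/80889 ≈ -0.53390)
J(A) = -7 + 2*A (J(A) = A - (1 - (-6 + A)) = A - (1 + (6 - A)) = A - (7 - A) = A + (-7 + A) = -7 + 2*A)
I*J(R) = -43187*(-7 + 2*(-7))/80889 = -43187*(-7 - 14)/80889 = -43187/80889*(-21) = 302309/26963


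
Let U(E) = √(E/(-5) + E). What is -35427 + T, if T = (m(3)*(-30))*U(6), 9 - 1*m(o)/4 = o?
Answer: -35427 - 288*√30 ≈ -37004.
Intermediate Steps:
m(o) = 36 - 4*o
U(E) = 2*√5*√E/5 (U(E) = √(E*(-⅕) + E) = √(-E/5 + E) = √(4*E/5) = 2*√5*√E/5)
T = -288*√30 (T = ((36 - 4*3)*(-30))*(2*√5*√6/5) = ((36 - 12)*(-30))*(2*√30/5) = (24*(-30))*(2*√30/5) = -288*√30 ≈ -1577.4)
-35427 + T = -35427 - 288*√30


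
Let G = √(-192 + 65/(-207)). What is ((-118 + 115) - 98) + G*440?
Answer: -101 + 4840*I*√7567/69 ≈ -101.0 + 6101.8*I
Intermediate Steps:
G = 11*I*√7567/69 (G = √(-192 + 65*(-1/207)) = √(-192 - 65/207) = √(-39809/207) = 11*I*√7567/69 ≈ 13.868*I)
((-118 + 115) - 98) + G*440 = ((-118 + 115) - 98) + (11*I*√7567/69)*440 = (-3 - 98) + 4840*I*√7567/69 = -101 + 4840*I*√7567/69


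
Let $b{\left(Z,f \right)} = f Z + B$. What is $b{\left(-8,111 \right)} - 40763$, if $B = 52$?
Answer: $-41599$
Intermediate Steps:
$b{\left(Z,f \right)} = 52 + Z f$ ($b{\left(Z,f \right)} = f Z + 52 = Z f + 52 = 52 + Z f$)
$b{\left(-8,111 \right)} - 40763 = \left(52 - 888\right) - 40763 = -836 - 40763 = -41599$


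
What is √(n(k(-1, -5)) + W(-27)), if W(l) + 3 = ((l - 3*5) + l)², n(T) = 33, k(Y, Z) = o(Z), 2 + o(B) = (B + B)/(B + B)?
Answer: √4791 ≈ 69.217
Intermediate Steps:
o(B) = -1 (o(B) = -2 + (B + B)/(B + B) = -2 + (2*B)/((2*B)) = -2 + (2*B)*(1/(2*B)) = -2 + 1 = -1)
k(Y, Z) = -1
W(l) = -3 + (-15 + 2*l)² (W(l) = -3 + ((l - 3*5) + l)² = -3 + ((l - 15) + l)² = -3 + ((-15 + l) + l)² = -3 + (-15 + 2*l)²)
√(n(k(-1, -5)) + W(-27)) = √(33 + (-3 + (-15 + 2*(-27))²)) = √(33 + (-3 + (-15 - 54)²)) = √(33 + (-3 + (-69)²)) = √(33 + (-3 + 4761)) = √(33 + 4758) = √4791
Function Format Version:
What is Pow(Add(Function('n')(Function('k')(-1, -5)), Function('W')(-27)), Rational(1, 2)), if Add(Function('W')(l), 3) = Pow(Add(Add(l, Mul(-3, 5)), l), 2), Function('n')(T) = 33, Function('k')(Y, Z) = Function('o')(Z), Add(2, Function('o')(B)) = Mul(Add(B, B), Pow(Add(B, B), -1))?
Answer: Pow(4791, Rational(1, 2)) ≈ 69.217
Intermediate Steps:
Function('o')(B) = -1 (Function('o')(B) = Add(-2, Mul(Add(B, B), Pow(Add(B, B), -1))) = Add(-2, Mul(Mul(2, B), Pow(Mul(2, B), -1))) = Add(-2, Mul(Mul(2, B), Mul(Rational(1, 2), Pow(B, -1)))) = Add(-2, 1) = -1)
Function('k')(Y, Z) = -1
Function('W')(l) = Add(-3, Pow(Add(-15, Mul(2, l)), 2)) (Function('W')(l) = Add(-3, Pow(Add(Add(l, Mul(-3, 5)), l), 2)) = Add(-3, Pow(Add(Add(l, -15), l), 2)) = Add(-3, Pow(Add(Add(-15, l), l), 2)) = Add(-3, Pow(Add(-15, Mul(2, l)), 2)))
Pow(Add(Function('n')(Function('k')(-1, -5)), Function('W')(-27)), Rational(1, 2)) = Pow(Add(33, Add(-3, Pow(Add(-15, Mul(2, -27)), 2))), Rational(1, 2)) = Pow(Add(33, Add(-3, Pow(Add(-15, -54), 2))), Rational(1, 2)) = Pow(Add(33, Add(-3, Pow(-69, 2))), Rational(1, 2)) = Pow(Add(33, Add(-3, 4761)), Rational(1, 2)) = Pow(Add(33, 4758), Rational(1, 2)) = Pow(4791, Rational(1, 2))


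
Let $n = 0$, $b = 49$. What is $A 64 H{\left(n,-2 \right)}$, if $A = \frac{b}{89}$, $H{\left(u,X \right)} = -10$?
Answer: $- \frac{31360}{89} \approx -352.36$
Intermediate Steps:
$A = \frac{49}{89} \approx 0.55056$
$A 64 H{\left(n,-2 \right)} = \frac{49}{89} \cdot 64 \left(-10\right) = \frac{3136}{89} \left(-10\right) = - \frac{31360}{89}$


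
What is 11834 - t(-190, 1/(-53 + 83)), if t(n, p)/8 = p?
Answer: 177506/15 ≈ 11834.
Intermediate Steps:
t(n, p) = 8*p
11834 - t(-190, 1/(-53 + 83)) = 11834 - 8/(-53 + 83) = 11834 - 8/30 = 11834 - 1*4/15 = 11834 - 4/15 = 177506/15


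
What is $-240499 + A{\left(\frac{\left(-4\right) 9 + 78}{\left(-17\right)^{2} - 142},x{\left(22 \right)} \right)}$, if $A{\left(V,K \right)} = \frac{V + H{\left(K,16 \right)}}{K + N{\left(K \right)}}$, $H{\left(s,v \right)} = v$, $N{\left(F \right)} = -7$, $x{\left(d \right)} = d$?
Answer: $- \frac{8417427}{35} \approx -2.405 \cdot 10^{5}$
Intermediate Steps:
$A{\left(V,K \right)} = \frac{16 + V}{-7 + K}$ ($A{\left(V,K \right)} = \frac{V + 16}{K - 7} = \frac{16 + V}{-7 + K}$)
$-240499 + A{\left(\frac{\left(-4\right) 9 + 78}{\left(-17\right)^{2} - 142},x{\left(22 \right)} \right)} = -240499 + \frac{16 + \frac{\left(-4\right) 9 + 78}{\left(-17\right)^{2} - 142}}{-7 + 22} = -240499 + \frac{16 + \frac{-36 + 78}{289 - 142}}{15} = -240499 + \frac{16 + \frac{42}{147}}{15} = -240499 + \frac{16 + 42 \cdot \frac{1}{147}}{15} = -240499 + \frac{16 + \frac{2}{7}}{15} = -240499 + \frac{1}{15} \cdot \frac{114}{7} = -240499 + \frac{38}{35} = - \frac{8417427}{35}$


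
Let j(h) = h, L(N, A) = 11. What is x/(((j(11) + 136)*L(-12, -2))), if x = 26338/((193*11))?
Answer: 26338/3432891 ≈ 0.0076723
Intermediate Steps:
x = 26338/2123 ≈ 12.406
x/(((j(11) + 136)*L(-12, -2))) = 26338/(2123*(((11 + 136)*11))) = 26338/(2123*((147*11))) = (26338/2123)/1617 = (26338/2123)*(1/1617) = 26338/3432891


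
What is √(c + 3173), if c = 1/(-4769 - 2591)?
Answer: √2685627085/920 ≈ 56.329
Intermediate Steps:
c = -1/7360 (c = 1/(-7360) = -1/7360 ≈ -0.00013587)
√(c + 3173) = √(-1/7360 + 3173) = √(23353279/7360) = √2685627085/920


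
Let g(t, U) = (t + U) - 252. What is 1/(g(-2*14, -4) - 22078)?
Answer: -1/22362 ≈ -4.4719e-5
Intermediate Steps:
g(t, U) = -252 + U + t (g(t, U) = (U + t) - 252 = -252 + U + t)
1/(g(-2*14, -4) - 22078) = 1/((-252 - 4 - 2*14) - 22078) = 1/((-252 - 4 - 28) - 22078) = 1/(-284 - 22078) = 1/(-22362) = -1/22362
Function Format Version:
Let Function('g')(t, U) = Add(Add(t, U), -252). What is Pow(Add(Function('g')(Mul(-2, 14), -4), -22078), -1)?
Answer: Rational(-1, 22362) ≈ -4.4719e-5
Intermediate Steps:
Function('g')(t, U) = Add(-252, U, t) (Function('g')(t, U) = Add(Add(U, t), -252) = Add(-252, U, t))
Pow(Add(Function('g')(Mul(-2, 14), -4), -22078), -1) = Pow(Add(Add(-252, -4, Mul(-2, 14)), -22078), -1) = Pow(Add(Add(-252, -4, -28), -22078), -1) = Pow(Add(-284, -22078), -1) = Pow(-22362, -1) = Rational(-1, 22362)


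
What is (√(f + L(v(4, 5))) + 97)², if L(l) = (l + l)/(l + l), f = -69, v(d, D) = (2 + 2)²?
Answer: 9341 + 388*I*√17 ≈ 9341.0 + 1599.8*I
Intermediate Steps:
v(d, D) = 16 (v(d, D) = 4² = 16)
L(l) = 1 (L(l) = (2*l)/((2*l)) = (2*l)*(1/(2*l)) = 1)
(√(f + L(v(4, 5))) + 97)² = (√(-69 + 1) + 97)² = (√(-68) + 97)² = (2*I*√17 + 97)² = (97 + 2*I*√17)²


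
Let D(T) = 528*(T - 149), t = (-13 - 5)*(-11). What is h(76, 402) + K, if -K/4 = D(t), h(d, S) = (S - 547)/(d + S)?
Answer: -49467409/478 ≈ -1.0349e+5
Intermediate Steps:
h(d, S) = (-547 + S)/(S + d)
t = 198 (t = -18*(-11) = 198)
D(T) = -78672 + 528*T (D(T) = 528*(-149 + T) = -78672 + 528*T)
K = -103488 (K = -4*(-78672 + 528*198) = -4*(-78672 + 104544) = -4*25872 = -103488)
h(76, 402) + K = (-547 + 402)/(402 + 76) - 103488 = -145/478 - 103488 = -49467409/478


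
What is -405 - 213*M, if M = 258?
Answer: -55359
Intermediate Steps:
-405 - 213*M = -405 - 213*258 = -405 - 54954 = -55359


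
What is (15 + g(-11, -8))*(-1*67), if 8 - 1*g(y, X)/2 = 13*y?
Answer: -21239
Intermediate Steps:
g(y, X) = 16 - 26*y
(15 + g(-11, -8))*(-1*67) = (15 + (16 - 26*(-11)))*(-1*67) = (15 + (16 + 286))*(-67) = (15 + 302)*(-67) = 317*(-67) = -21239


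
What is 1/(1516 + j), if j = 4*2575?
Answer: 1/11816 ≈ 8.4631e-5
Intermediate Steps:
j = 10300
1/(1516 + j) = 1/(1516 + 10300) = 1/11816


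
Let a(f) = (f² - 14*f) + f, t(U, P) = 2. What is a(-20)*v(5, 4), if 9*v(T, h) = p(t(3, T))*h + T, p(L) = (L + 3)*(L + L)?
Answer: 18700/3 ≈ 6233.3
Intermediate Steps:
p(L) = 2*L*(3 + L) (p(L) = (3 + L)*(2*L) = 2*L*(3 + L))
v(T, h) = T/9 + 20*h/9 (v(T, h) = ((2*2*(3 + 2))*h + T)/9 = ((2*2*5)*h + T)/9 = (20*h + T)/9 = (T + 20*h)/9 = T/9 + 20*h/9)
a(f) = f² - 13*f
a(-20)*v(5, 4) = (-20*(-13 - 20))*((⅑)*5 + (20/9)*4) = (-20*(-33))*(5/9 + 80/9) = 660*(85/9) = 18700/3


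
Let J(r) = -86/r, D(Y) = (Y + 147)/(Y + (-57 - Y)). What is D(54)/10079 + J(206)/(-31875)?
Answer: -211734832/628721720625 ≈ -0.00033677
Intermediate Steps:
D(Y) = -49/19 - Y/57 (D(Y) = (147 + Y)/(-57) = (147 + Y)*(-1/57) = -49/19 - Y/57)
D(54)/10079 + J(206)/(-31875) = (-49/19 - 1/57*54)/10079 - 86/206/(-31875) = (-49/19 - 18/19)*(1/10079) - 86*1/206*(-1/31875) = -67/19*1/10079 - 43/103*(-1/31875) = -67/191501 + 43/3283125 = -211734832/628721720625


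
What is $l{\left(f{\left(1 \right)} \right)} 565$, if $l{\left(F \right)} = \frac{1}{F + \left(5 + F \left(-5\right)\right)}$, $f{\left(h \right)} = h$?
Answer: $565$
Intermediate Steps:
$l{\left(F \right)} = \frac{1}{5 - 4 F}$ ($l{\left(F \right)} = \frac{1}{F - \left(-5 + 5 F\right)} = \frac{1}{5 - 4 F}$)
$l{\left(f{\left(1 \right)} \right)} 565 = - \frac{1}{-5 + 4 \cdot 1} \cdot 565 = - \frac{1}{-5 + 4} \cdot 565 = - \frac{1}{-1} \cdot 565 = \left(-1\right) \left(-1\right) 565 = 1 \cdot 565 = 565$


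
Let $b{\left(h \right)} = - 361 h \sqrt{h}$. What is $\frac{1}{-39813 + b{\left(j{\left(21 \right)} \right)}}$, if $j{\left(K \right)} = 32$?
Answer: $\frac{39813}{2685283559} - \frac{46208 \sqrt{2}}{2685283559} \approx -9.5092 \cdot 10^{-6}$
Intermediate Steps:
$b{\left(h \right)} = - 361 h^{\frac{3}{2}}$
$\frac{1}{-39813 + b{\left(j{\left(21 \right)} \right)}} = \frac{1}{-39813 - 361 \cdot 32^{\frac{3}{2}}} = \frac{1}{-39813 - 361 \cdot 128 \sqrt{2}} = \frac{1}{-39813 - 46208 \sqrt{2}}$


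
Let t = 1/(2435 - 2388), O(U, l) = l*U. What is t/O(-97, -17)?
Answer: 1/77503 ≈ 1.2903e-5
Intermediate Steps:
O(U, l) = U*l
t = 1/47 ≈ 0.021277
t/O(-97, -17) = 1/(47*((-97*(-17)))) = (1/47)/1649 = (1/47)*(1/1649) = 1/77503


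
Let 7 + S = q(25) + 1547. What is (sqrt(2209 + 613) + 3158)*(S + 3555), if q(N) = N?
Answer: 16168960 + 5120*sqrt(2822) ≈ 1.6441e+7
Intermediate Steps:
S = 1565 (S = -7 + (25 + 1547) = -7 + 1572 = 1565)
(sqrt(2209 + 613) + 3158)*(S + 3555) = (sqrt(2209 + 613) + 3158)*(1565 + 3555) = (sqrt(2822) + 3158)*5120 = (3158 + sqrt(2822))*5120 = 16168960 + 5120*sqrt(2822)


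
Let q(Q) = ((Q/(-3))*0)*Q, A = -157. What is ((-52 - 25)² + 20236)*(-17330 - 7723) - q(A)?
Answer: -655511745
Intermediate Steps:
q(Q) = 0 (q(Q) = ((Q*(-⅓))*0)*Q = (-Q/3*0)*Q = 0*Q = 0)
((-52 - 25)² + 20236)*(-17330 - 7723) - q(A) = ((-52 - 25)² + 20236)*(-17330 - 7723) - 1*0 = ((-77)² + 20236)*(-25053) + 0 = (5929 + 20236)*(-25053) + 0 = 26165*(-25053) + 0 = -655511745 + 0 = -655511745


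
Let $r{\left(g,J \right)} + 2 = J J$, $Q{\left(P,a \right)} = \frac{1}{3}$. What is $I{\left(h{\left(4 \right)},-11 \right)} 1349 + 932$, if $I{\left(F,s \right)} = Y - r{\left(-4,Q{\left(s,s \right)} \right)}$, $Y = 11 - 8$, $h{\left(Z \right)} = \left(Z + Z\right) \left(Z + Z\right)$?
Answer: $\frac{67744}{9} \approx 7527.1$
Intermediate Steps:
$Q{\left(P,a \right)} = \frac{1}{3}$
$h{\left(Z \right)} = 4 Z^{2}$ ($h{\left(Z \right)} = 2 Z 2 Z = 4 Z^{2}$)
$r{\left(g,J \right)} = -2 + J^{2}$ ($r{\left(g,J \right)} = -2 + J J = -2 + J^{2}$)
$Y = 3$ ($Y = 11 - 8 = 3$)
$I{\left(F,s \right)} = \frac{44}{9}$ ($I{\left(F,s \right)} = 3 - \left(-2 + \left(\frac{1}{3}\right)^{2}\right) = 3 - \left(-2 + \frac{1}{9}\right) = 3 - - \frac{17}{9} = 3 + \frac{17}{9} = \frac{44}{9}$)
$I{\left(h{\left(4 \right)},-11 \right)} 1349 + 932 = \frac{44}{9} \cdot 1349 + 932 = \frac{59356}{9} + 932 = \frac{67744}{9}$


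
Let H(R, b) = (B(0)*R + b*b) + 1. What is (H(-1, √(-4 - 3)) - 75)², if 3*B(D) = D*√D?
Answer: 6561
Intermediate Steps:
B(D) = D^(3/2)/3 (B(D) = (D*√D)/3 = D^(3/2)/3)
H(R, b) = 1 + b² (H(R, b) = ((0^(3/2)/3)*R + b*b) + 1 = (((⅓)*0)*R + b²) + 1 = (0*R + b²) + 1 = (0 + b²) + 1 = b² + 1 = 1 + b²)
(H(-1, √(-4 - 3)) - 75)² = ((1 + (√(-4 - 3))²) - 75)² = ((1 + (√(-7))²) - 75)² = ((1 + (I*√7)²) - 75)² = ((1 - 7) - 75)² = (-6 - 75)² = (-81)² = 6561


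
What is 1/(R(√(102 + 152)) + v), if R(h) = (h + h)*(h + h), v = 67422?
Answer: 1/68438 ≈ 1.4612e-5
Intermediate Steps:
R(h) = 4*h² (R(h) = (2*h)*(2*h) = 4*h²)
1/(R(√(102 + 152)) + v) = 1/(4*(√(102 + 152))² + 67422) = 1/(4*(√254)² + 67422) = 1/(4*254 + 67422) = 1/(1016 + 67422) = 1/68438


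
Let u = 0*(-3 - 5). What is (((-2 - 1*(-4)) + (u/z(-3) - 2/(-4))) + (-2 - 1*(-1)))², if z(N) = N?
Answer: 9/4 ≈ 2.2500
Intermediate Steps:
u = 0 (u = 0*(-8) = 0)
(((-2 - 1*(-4)) + (u/z(-3) - 2/(-4))) + (-2 - 1*(-1)))² = (((-2 - 1*(-4)) + (0/(-3) - 2/(-4))) + (-2 - 1*(-1)))² = (((-2 + 4) + (0*(-⅓) - 2*(-¼))) + (-2 + 1))² = ((2 + (0 + ½)) - 1)² = ((2 + ½) - 1)² = (5/2 - 1)² = (3/2)² = 9/4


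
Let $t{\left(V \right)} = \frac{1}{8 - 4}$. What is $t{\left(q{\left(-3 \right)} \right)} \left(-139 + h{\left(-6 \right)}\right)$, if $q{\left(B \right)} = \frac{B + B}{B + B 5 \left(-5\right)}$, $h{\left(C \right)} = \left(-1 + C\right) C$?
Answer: $- \frac{97}{4} \approx -24.25$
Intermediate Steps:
$h{\left(C \right)} = C \left(-1 + C\right)$
$q{\left(B \right)} = - \frac{1}{12}$ ($q{\left(B \right)} = \frac{2 B}{B + 5 B \left(-5\right)} = \frac{2 B}{B - 25 B} = \frac{2 B}{\left(-24\right) B} = 2 B \left(- \frac{1}{24 B}\right) = - \frac{1}{12}$)
$t{\left(V \right)} = \frac{1}{4}$
$t{\left(q{\left(-3 \right)} \right)} \left(-139 + h{\left(-6 \right)}\right) = \frac{-139 - 6 \left(-1 - 6\right)}{4} = \frac{-139 - -42}{4} = \frac{-139 + 42}{4} = \frac{1}{4} \left(-97\right) = - \frac{97}{4}$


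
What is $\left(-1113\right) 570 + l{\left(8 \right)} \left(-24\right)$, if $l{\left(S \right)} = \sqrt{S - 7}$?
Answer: $-634434$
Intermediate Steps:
$l{\left(S \right)} = \sqrt{-7 + S}$
$\left(-1113\right) 570 + l{\left(8 \right)} \left(-24\right) = \left(-1113\right) 570 + \sqrt{-7 + 8} \left(-24\right) = -634410 + \sqrt{1} \left(-24\right) = -634410 + 1 \left(-24\right) = -634410 - 24 = -634434$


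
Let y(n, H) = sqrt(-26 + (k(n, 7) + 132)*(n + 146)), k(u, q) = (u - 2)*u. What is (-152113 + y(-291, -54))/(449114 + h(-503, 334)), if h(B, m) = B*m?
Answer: -11701/21624 + I*sqrt(12382301)/281112 ≈ -0.54111 + 0.012518*I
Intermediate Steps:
k(u, q) = u*(-2 + u) (k(u, q) = (-2 + u)*u = u*(-2 + u))
y(n, H) = sqrt(-26 + (132 + n*(-2 + n))*(146 + n)) (y(n, H) = sqrt(-26 + (n*(-2 + n) + 132)*(n + 146)) = sqrt(-26 + (132 + n*(-2 + n))*(146 + n)))
(-152113 + y(-291, -54))/(449114 + h(-503, 334)) = (-152113 + sqrt(19246 + (-291)**3 - 160*(-291) + 144*(-291)**2))/(449114 - 503*334) = (-152113 + sqrt(19246 - 24642171 + 46560 + 144*84681))/(449114 - 168002) = (-152113 + sqrt(19246 - 24642171 + 46560 + 12194064))/281112 = (-152113 + sqrt(-12382301))*(1/281112) = (-152113 + I*sqrt(12382301))*(1/281112) = -11701/21624 + I*sqrt(12382301)/281112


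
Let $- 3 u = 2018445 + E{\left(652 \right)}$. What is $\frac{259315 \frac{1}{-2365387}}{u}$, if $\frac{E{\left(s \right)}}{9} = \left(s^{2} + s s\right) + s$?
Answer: $\frac{1673}{49221338083} \approx 3.3989 \cdot 10^{-8}$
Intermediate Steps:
$E{\left(s \right)} = 9 s + 18 s^{2}$ ($E{\left(s \right)} = 9 \left(\left(s^{2} + s s\right) + s\right) = 9 \left(\left(s^{2} + s^{2}\right) + s\right) = 9 \left(2 s^{2} + s\right) = 9 \left(s + 2 s^{2}\right) = 9 s + 18 s^{2}$)
$u = -3225395$ ($u = - \frac{2018445 + 9 \cdot 652 \left(1 + 2 \cdot 652\right)}{3} = - \frac{2018445 + 9 \cdot 652 \left(1 + 1304\right)}{3} = - \frac{2018445 + 9 \cdot 652 \cdot 1305}{3} = - \frac{2018445 + 7657740}{3} = \left(- \frac{1}{3}\right) 9676185 = -3225395$)
$\frac{259315 \frac{1}{-2365387}}{u} = \frac{259315 \frac{1}{-2365387}}{-3225395} = 259315 \left(- \frac{1}{2365387}\right) \left(- \frac{1}{3225395}\right) = \left(- \frac{259315}{2365387}\right) \left(- \frac{1}{3225395}\right) = \frac{1673}{49221338083}$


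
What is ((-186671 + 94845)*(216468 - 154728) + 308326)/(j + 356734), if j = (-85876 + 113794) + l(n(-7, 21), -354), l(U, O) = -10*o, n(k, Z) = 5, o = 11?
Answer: -2834514457/192271 ≈ -14742.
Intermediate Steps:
l(U, O) = -110 (l(U, O) = -10*11 = -110)
j = 27808 (j = (-85876 + 113794) - 110 = 27918 - 110 = 27808)
((-186671 + 94845)*(216468 - 154728) + 308326)/(j + 356734) = ((-186671 + 94845)*(216468 - 154728) + 308326)/(27808 + 356734) = (-91826*61740 + 308326)/384542 = (-5669337240 + 308326)*(1/384542) = -5669028914*1/384542 = -2834514457/192271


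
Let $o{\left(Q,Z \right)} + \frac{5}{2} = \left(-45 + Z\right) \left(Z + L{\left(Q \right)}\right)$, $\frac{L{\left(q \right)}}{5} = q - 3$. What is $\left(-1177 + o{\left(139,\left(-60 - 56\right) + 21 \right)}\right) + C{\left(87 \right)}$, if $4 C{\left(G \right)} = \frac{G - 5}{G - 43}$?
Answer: $- \frac{7310955}{88} \approx -83079.0$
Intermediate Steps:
$L{\left(q \right)} = -15 + 5 q$ ($L{\left(q \right)} = 5 \left(q - 3\right) = 5 \left(-3 + q\right) = -15 + 5 q$)
$o{\left(Q,Z \right)} = - \frac{5}{2} + \left(-45 + Z\right) \left(-15 + Z + 5 Q\right)$ ($o{\left(Q,Z \right)} = - \frac{5}{2} + \left(-45 + Z\right) \left(Z + \left(-15 + 5 Q\right)\right) = - \frac{5}{2} + \left(-45 + Z\right) \left(-15 + Z + 5 Q\right)$)
$C{\left(G \right)} = \frac{-5 + G}{4 \left(-43 + G\right)}$ ($C{\left(G \right)} = \frac{\left(G - 5\right) \frac{1}{G - 43}}{4} = \frac{\left(-5 + G\right) \frac{1}{-43 + G}}{4} = \frac{\frac{1}{-43 + G} \left(-5 + G\right)}{4} = \frac{-5 + G}{4 \left(-43 + G\right)}$)
$\left(-1177 + o{\left(139,\left(-60 - 56\right) + 21 \right)}\right) + C{\left(87 \right)} = \left(-1177 + \left(\frac{1345}{2} + \left(\left(-60 - 56\right) + 21\right)^{2} - 31275 - 60 \left(\left(-60 - 56\right) + 21\right) + 5 \cdot 139 \left(\left(-60 - 56\right) + 21\right)\right)\right) + \frac{-5 + 87}{4 \left(-43 + 87\right)} = \left(-1177 + \left(\frac{1345}{2} + \left(-116 + 21\right)^{2} - 31275 - 60 \left(-116 + 21\right) + 5 \cdot 139 \left(-116 + 21\right)\right)\right) + \frac{1}{4} \cdot \frac{1}{44} \cdot 82 = \left(-1177 + \left(\frac{1345}{2} + \left(-95\right)^{2} - 31275 - -5700 + 5 \cdot 139 \left(-95\right)\right)\right) + \frac{1}{4} \cdot \frac{1}{44} \cdot 82 = \left(-1177 + \left(\frac{1345}{2} + 9025 - 31275 + 5700 - 66025\right)\right) + \frac{41}{88} = \left(-1177 - \frac{163805}{2}\right) + \frac{41}{88} = - \frac{166159}{2} + \frac{41}{88} = - \frac{7310955}{88}$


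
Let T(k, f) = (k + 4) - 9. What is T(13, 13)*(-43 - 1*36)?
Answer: -632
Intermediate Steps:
T(k, f) = -5 + k (T(k, f) = (4 + k) - 9 = -5 + k)
T(13, 13)*(-43 - 1*36) = (-5 + 13)*(-43 - 1*36) = 8*(-43 - 36) = 8*(-79) = -632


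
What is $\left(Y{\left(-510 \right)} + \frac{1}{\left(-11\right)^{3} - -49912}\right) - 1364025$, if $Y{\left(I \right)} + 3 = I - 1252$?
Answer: $- \frac{66351443989}{48581} \approx -1.3658 \cdot 10^{6}$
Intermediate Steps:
$Y{\left(I \right)} = -1255 + I$ ($Y{\left(I \right)} = -3 + \left(I - 1252\right) = -3 + \left(-1252 + I\right) = -1255 + I$)
$\left(Y{\left(-510 \right)} + \frac{1}{\left(-11\right)^{3} - -49912}\right) - 1364025 = \left(\left(-1255 - 510\right) + \frac{1}{\left(-11\right)^{3} - -49912}\right) - 1364025 = \left(-1765 + \frac{1}{-1331 + \left(-810695 + 860607\right)}\right) - 1364025 = \left(-1765 + \frac{1}{-1331 + 49912}\right) - 1364025 = \left(-1765 + \frac{1}{48581}\right) - 1364025 = - \frac{85745464}{48581} - 1364025 = - \frac{66351443989}{48581}$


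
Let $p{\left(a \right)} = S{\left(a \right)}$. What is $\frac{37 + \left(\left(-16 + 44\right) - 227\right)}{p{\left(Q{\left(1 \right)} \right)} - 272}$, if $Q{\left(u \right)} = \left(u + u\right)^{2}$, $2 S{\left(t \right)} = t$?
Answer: $\frac{3}{5} \approx 0.6$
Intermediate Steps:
$S{\left(t \right)} = \frac{t}{2}$
$Q{\left(u \right)} = 4 u^{2}$ ($Q{\left(u \right)} = \left(2 u\right)^{2} = 4 u^{2}$)
$p{\left(a \right)} = \frac{a}{2}$
$\frac{37 + \left(\left(-16 + 44\right) - 227\right)}{p{\left(Q{\left(1 \right)} \right)} - 272} = \frac{37 + \left(\left(-16 + 44\right) - 227\right)}{\frac{4 \cdot 1^{2}}{2} - 272} = \frac{37 + \left(28 - 227\right)}{\frac{4 \cdot 1}{2} - 272} = \frac{37 - 199}{\frac{1}{2} \cdot 4 - 272} = - \frac{162}{2 - 272} = - \frac{162}{-270} = \left(-162\right) \left(- \frac{1}{270}\right) = \frac{3}{5}$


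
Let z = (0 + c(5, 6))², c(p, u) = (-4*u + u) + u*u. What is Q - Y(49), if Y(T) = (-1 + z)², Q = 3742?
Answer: -100587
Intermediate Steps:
c(p, u) = u² - 3*u (c(p, u) = -3*u + u² = u² - 3*u)
z = 324 (z = (0 + 6*(-3 + 6))² = (0 + 6*3)² = (0 + 18)² = 18² = 324)
Y(T) = 104329 (Y(T) = (-1 + 324)² = 323² = 104329)
Q - Y(49) = 3742 - 1*104329 = 3742 - 104329 = -100587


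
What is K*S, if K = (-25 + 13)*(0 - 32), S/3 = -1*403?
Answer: -464256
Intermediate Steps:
S = -1209 (S = 3*(-1*403) = 3*(-403) = -1209)
K = 384 (K = -12*(-32) = 384)
K*S = 384*(-1209) = -464256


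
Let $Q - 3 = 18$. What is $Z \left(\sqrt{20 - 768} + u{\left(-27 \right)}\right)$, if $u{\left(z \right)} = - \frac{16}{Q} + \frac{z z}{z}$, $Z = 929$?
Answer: $- \frac{541607}{21} + 1858 i \sqrt{187} \approx -25791.0 + 25408.0 i$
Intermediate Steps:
$Q = 21$ ($Q = 3 + 18 = 21$)
$u{\left(z \right)} = - \frac{16}{21} + z$ ($u{\left(z \right)} = - \frac{16}{21} + \frac{z z}{z} = \left(-16\right) \frac{1}{21} + \frac{z^{2}}{z} = - \frac{16}{21} + z$)
$Z \left(\sqrt{20 - 768} + u{\left(-27 \right)}\right) = 929 \left(\sqrt{20 - 768} - \frac{583}{21}\right) = 929 \left(\sqrt{-748} - \frac{583}{21}\right) = 929 \left(2 i \sqrt{187} - \frac{583}{21}\right) = 929 \left(- \frac{583}{21} + 2 i \sqrt{187}\right) = - \frac{541607}{21} + 1858 i \sqrt{187}$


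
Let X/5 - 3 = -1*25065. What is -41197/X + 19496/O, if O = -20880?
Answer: -659521/1090197 ≈ -0.60496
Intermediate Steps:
X = -125310 (X = 15 + 5*(-1*25065) = 15 + 5*(-25065) = 15 - 125325 = -125310)
-41197/X + 19496/O = -41197/(-125310) + 19496/(-20880) = -41197*(-1/125310) + 19496*(-1/20880) = 41197/125310 - 2437/2610 = -659521/1090197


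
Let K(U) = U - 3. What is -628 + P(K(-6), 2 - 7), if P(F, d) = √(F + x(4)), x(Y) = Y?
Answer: -628 + I*√5 ≈ -628.0 + 2.2361*I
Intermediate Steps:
K(U) = -3 + U
P(F, d) = √(4 + F) (P(F, d) = √(F + 4) = √(4 + F))
-628 + P(K(-6), 2 - 7) = -628 + √(4 + (-3 - 6)) = -628 + √(4 - 9) = -628 + √(-5) = -628 + I*√5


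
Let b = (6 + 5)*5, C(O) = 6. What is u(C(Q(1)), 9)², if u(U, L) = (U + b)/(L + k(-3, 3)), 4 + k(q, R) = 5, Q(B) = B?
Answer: 3721/100 ≈ 37.210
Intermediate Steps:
k(q, R) = 1 (k(q, R) = -4 + 5 = 1)
b = 55 (b = 11*5 = 55)
u(U, L) = (55 + U)/(1 + L) (u(U, L) = (U + 55)/(L + 1) = (55 + U)/(1 + L))
u(C(Q(1)), 9)² = ((55 + 6)/(1 + 9))² = (61/10)² = 3721/100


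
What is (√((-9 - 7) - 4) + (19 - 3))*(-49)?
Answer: -784 - 98*I*√5 ≈ -784.0 - 219.13*I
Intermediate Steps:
(√((-9 - 7) - 4) + (19 - 3))*(-49) = (√(-16 - 4) + 16)*(-49) = (√(-20) + 16)*(-49) = (2*I*√5 + 16)*(-49) = (16 + 2*I*√5)*(-49) = -784 - 98*I*√5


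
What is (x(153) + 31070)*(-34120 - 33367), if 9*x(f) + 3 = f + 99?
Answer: -6296064691/3 ≈ -2.0987e+9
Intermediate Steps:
x(f) = 32/3 + f/9 (x(f) = -⅓ + (f + 99)/9 = -⅓ + (99 + f)/9 = -⅓ + (11 + f/9) = 32/3 + f/9)
(x(153) + 31070)*(-34120 - 33367) = ((32/3 + (⅑)*153) + 31070)*(-34120 - 33367) = ((32/3 + 17) + 31070)*(-67487) = (83/3 + 31070)*(-67487) = (93293/3)*(-67487) = -6296064691/3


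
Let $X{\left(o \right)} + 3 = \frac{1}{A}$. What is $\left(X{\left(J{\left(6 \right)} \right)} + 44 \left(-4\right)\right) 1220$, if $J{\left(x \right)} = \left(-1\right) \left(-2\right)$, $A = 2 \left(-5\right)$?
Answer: $-218502$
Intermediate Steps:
$A = -10$
$J{\left(x \right)} = 2$
$X{\left(o \right)} = - \frac{31}{10}$ ($X{\left(o \right)} = -3 + \frac{1}{-10} = -3 - \frac{1}{10} = - \frac{31}{10}$)
$\left(X{\left(J{\left(6 \right)} \right)} + 44 \left(-4\right)\right) 1220 = \left(- \frac{31}{10} + 44 \left(-4\right)\right) 1220 = \left(- \frac{31}{10} - 176\right) 1220 = \left(- \frac{1791}{10}\right) 1220 = -218502$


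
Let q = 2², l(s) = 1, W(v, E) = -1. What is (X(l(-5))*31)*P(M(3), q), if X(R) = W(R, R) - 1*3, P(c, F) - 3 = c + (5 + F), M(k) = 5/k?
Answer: -5084/3 ≈ -1694.7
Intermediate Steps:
q = 4
P(c, F) = 8 + F + c (P(c, F) = 3 + (c + (5 + F)) = 3 + (5 + F + c) = 8 + F + c)
X(R) = -4 (X(R) = -1 - 1*3 = -1 - 3 = -4)
(X(l(-5))*31)*P(M(3), q) = (-4*31)*(8 + 4 + 5/3) = -124*(8 + 4 + 5*(⅓)) = -124*(8 + 4 + 5/3) = -124*41/3 = -5084/3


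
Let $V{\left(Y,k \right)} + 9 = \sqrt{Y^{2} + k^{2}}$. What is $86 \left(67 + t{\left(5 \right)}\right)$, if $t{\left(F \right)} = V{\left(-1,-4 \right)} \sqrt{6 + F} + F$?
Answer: $6192 + 86 \sqrt{11} \left(-9 + \sqrt{17}\right) \approx 4801.0$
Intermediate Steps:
$V{\left(Y,k \right)} = -9 + \sqrt{Y^{2} + k^{2}}$
$t{\left(F \right)} = F + \sqrt{6 + F} \left(-9 + \sqrt{17}\right)$ ($t{\left(F \right)} = \left(-9 + \sqrt{\left(-1\right)^{2} + \left(-4\right)^{2}}\right) \sqrt{6 + F} + F = \left(-9 + \sqrt{1 + 16}\right) \sqrt{6 + F} + F = \left(-9 + \sqrt{17}\right) \sqrt{6 + F} + F = \sqrt{6 + F} \left(-9 + \sqrt{17}\right) + F = F + \sqrt{6 + F} \left(-9 + \sqrt{17}\right)$)
$86 \left(67 + t{\left(5 \right)}\right) = 86 \left(67 + \left(5 + \sqrt{6 + 5} \left(-9 + \sqrt{17}\right)\right)\right) = 86 \left(67 + \left(5 + \sqrt{11} \left(-9 + \sqrt{17}\right)\right)\right) = 86 \left(72 + \sqrt{11} \left(-9 + \sqrt{17}\right)\right) = 6192 + 86 \sqrt{11} \left(-9 + \sqrt{17}\right)$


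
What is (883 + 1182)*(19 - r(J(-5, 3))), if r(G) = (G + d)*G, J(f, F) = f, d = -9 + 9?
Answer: -12390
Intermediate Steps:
d = 0
r(G) = G**2 (r(G) = (G + 0)*G = G*G = G**2)
(883 + 1182)*(19 - r(J(-5, 3))) = (883 + 1182)*(19 - 1*(-5)**2) = 2065*(19 - 1*25) = 2065*(19 - 25) = 2065*(-6) = -12390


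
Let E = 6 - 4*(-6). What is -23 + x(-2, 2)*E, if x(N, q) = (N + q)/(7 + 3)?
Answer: -23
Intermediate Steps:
E = 30 (E = 6 + 24 = 30)
x(N, q) = N/10 + q/10 (x(N, q) = (N + q)/10 = (N + q)*(1/10) = N/10 + q/10)
-23 + x(-2, 2)*E = -23 + ((1/10)*(-2) + (1/10)*2)*30 = -23 + (-1/5 + 1/5)*30 = -23 + 0*30 = -23 + 0 = -23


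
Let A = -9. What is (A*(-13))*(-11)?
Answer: -1287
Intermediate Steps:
(A*(-13))*(-11) = -9*(-13)*(-11) = 117*(-11) = -1287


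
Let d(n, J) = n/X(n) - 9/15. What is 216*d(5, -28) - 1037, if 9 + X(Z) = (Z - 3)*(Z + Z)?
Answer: -58763/55 ≈ -1068.4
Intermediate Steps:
X(Z) = -9 + 2*Z*(-3 + Z) (X(Z) = -9 + (Z - 3)*(Z + Z) = -9 + (-3 + Z)*(2*Z) = -9 + 2*Z*(-3 + Z))
d(n, J) = -3/5 + n/(-9 - 6*n + 2*n**2) (d(n, J) = n/(-9 - 6*n + 2*n**2) - 9/15 = n/(-9 - 6*n + 2*n**2) - 9*1/15 = n/(-9 - 6*n + 2*n**2) - 3/5 = -3/5 + n/(-9 - 6*n + 2*n**2))
216*d(5, -28) - 1037 = 216*((-27 - 23*5 + 6*5**2)/(5*(9 - 2*5**2 + 6*5))) - 1037 = 216*((-27 - 115 + 6*25)/(5*(9 - 2*25 + 30))) - 1037 = 216*((-27 - 115 + 150)/(5*(9 - 50 + 30))) - 1037 = 216*((1/5)*8/(-11)) - 1037 = 216*((1/5)*(-1/11)*8) - 1037 = 216*(-8/55) - 1037 = -1728/55 - 1037 = -58763/55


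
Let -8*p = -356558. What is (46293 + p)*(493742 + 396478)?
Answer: 80887837305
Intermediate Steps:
p = 178279/4 (p = -1/8*(-356558) = 178279/4 ≈ 44570.)
(46293 + p)*(493742 + 396478) = (46293 + 178279/4)*(493742 + 396478) = (363451/4)*890220 = 80887837305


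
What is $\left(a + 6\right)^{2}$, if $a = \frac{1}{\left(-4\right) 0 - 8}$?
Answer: $\frac{2209}{64} \approx 34.516$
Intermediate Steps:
$a = - \frac{1}{8}$ ($a = \frac{1}{0 - 8} = \frac{1}{-8} = - \frac{1}{8} \approx -0.125$)
$\left(a + 6\right)^{2} = \left(- \frac{1}{8} + 6\right)^{2} = \left(\frac{47}{8}\right)^{2} = \frac{2209}{64}$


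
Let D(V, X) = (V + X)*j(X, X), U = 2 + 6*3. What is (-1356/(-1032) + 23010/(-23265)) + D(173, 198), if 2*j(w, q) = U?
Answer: 494905399/133386 ≈ 3710.3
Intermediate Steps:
U = 20 (U = 2 + 18 = 20)
j(w, q) = 10 (j(w, q) = (½)*20 = 10)
D(V, X) = 10*V + 10*X (D(V, X) = (V + X)*10 = 10*V + 10*X)
(-1356/(-1032) + 23010/(-23265)) + D(173, 198) = (-1356/(-1032) + 23010/(-23265)) + (10*173 + 10*198) = (-1356*(-1/1032) + 23010*(-1/23265)) + (1730 + 1980) = (113/86 - 1534/1551) + 3710 = 43339/133386 + 3710 = 494905399/133386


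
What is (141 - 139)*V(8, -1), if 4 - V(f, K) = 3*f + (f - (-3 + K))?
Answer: -64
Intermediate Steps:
V(f, K) = 1 + K - 4*f (V(f, K) = 4 - (3*f + (f - (-3 + K))) = 4 - (3*f + (f + (3 - K))) = 4 - (3*f + (3 + f - K)) = 4 - (3 - K + 4*f) = 4 + (-3 + K - 4*f) = 1 + K - 4*f)
(141 - 139)*V(8, -1) = (141 - 139)*(1 - 1 - 4*8) = 2*(1 - 1 - 32) = 2*(-32) = -64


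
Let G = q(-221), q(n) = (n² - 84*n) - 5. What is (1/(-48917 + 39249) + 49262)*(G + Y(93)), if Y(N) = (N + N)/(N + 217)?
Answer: 32100547770009/9668 ≈ 3.3203e+9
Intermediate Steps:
q(n) = -5 + n² - 84*n
Y(N) = 2*N/(217 + N) (Y(N) = (2*N)/(217 + N) = 2*N/(217 + N))
G = 67400 (G = -5 + (-221)² - 84*(-221) = -5 + 48841 + 18564 = 67400)
(1/(-48917 + 39249) + 49262)*(G + Y(93)) = (1/(-48917 + 39249) + 49262)*(67400 + 2*93/(217 + 93)) = (1/(-9668) + 49262)*(67400 + 2*93/310) = (-1/9668 + 49262)*(67400 + 2*93*(1/310)) = 476265015*(67400 + ⅗)/9668 = (476265015/9668)*(337003/5) = 32100547770009/9668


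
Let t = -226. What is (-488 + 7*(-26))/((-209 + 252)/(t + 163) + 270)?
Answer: -42210/16967 ≈ -2.4878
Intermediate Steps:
(-488 + 7*(-26))/((-209 + 252)/(t + 163) + 270) = (-488 + 7*(-26))/((-209 + 252)/(-226 + 163) + 270) = (-488 - 182)/(43/(-63) + 270) = -670/(43*(-1/63) + 270) = -670/(-43/63 + 270) = -670/16967/63 = -670*63/16967 = -42210/16967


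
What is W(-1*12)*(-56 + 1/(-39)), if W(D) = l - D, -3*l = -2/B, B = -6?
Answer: -233795/351 ≈ -666.08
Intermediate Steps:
l = -⅑ (l = -(-2)/(3*(-6)) = -(-2)*(-1)/(3*6) = -⅓*⅓ = -⅑ ≈ -0.11111)
W(D) = -⅑ - D
W(-1*12)*(-56 + 1/(-39)) = (-⅑ - (-1)*12)*(-56 + 1/(-39)) = (-⅑ - 1*(-12))*(-56 - 1/39) = (-⅑ + 12)*(-2185/39) = (107/9)*(-2185/39) = -233795/351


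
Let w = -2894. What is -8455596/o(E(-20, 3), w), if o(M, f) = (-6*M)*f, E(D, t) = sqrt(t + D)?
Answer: 41449*I*sqrt(17)/1447 ≈ 118.11*I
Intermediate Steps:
E(D, t) = sqrt(D + t)
o(M, f) = -6*M*f
-8455596/o(E(-20, 3), w) = -8455596*1/(17364*sqrt(-20 + 3)) = -8455596*(-I*sqrt(17)/295188) = -(-41449)*I*sqrt(17)/1447 = 41449*I*sqrt(17)/1447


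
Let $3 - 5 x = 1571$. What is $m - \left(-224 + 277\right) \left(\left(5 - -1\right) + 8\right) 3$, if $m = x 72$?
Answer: $- \frac{124026}{5} \approx -24805.0$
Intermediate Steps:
$x = - \frac{1568}{5}$ ($x = \frac{3}{5} - \frac{1571}{5} = - \frac{1568}{5} \approx -313.6$)
$m = - \frac{112896}{5}$ ($m = \left(- \frac{1568}{5}\right) 72 = - \frac{112896}{5} \approx -22579.0$)
$m - \left(-224 + 277\right) \left(\left(5 - -1\right) + 8\right) 3 = - \frac{112896}{5} - \left(-224 + 277\right) \left(\left(5 - -1\right) + 8\right) 3 = - \frac{112896}{5} - 53 \left(\left(5 + 1\right) + 8\right) 3 = - \frac{112896}{5} - 53 \left(6 + 8\right) 3 = - \frac{112896}{5} - 53 \cdot 14 \cdot 3 = - \frac{112896}{5} - 53 \cdot 42 = - \frac{112896}{5} - 2226 = - \frac{124026}{5}$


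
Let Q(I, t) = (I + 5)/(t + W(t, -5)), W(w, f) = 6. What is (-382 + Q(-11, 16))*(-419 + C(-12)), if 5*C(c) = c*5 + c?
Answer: 165677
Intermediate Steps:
C(c) = 6*c/5 (C(c) = (c*5 + c)/5 = (5*c + c)/5 = (6*c)/5 = 6*c/5)
Q(I, t) = (5 + I)/(6 + t) (Q(I, t) = (I + 5)/(t + 6) = (5 + I)/(6 + t))
(-382 + Q(-11, 16))*(-419 + C(-12)) = (-382 + (5 - 11)/(6 + 16))*(-419 + (6/5)*(-12)) = (-382 - 6/22)*(-419 - 72/5) = (-382 + (1/22)*(-6))*(-2167/5) = (-382 - 3/11)*(-2167/5) = -4205/11*(-2167/5) = 165677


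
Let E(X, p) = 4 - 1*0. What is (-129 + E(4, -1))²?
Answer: 15625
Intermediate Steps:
E(X, p) = 4 (E(X, p) = 4 + 0 = 4)
(-129 + E(4, -1))² = (-129 + 4)² = (-125)² = 15625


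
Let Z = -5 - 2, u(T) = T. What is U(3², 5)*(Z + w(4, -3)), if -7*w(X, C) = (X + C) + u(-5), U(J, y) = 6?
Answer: -270/7 ≈ -38.571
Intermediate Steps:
w(X, C) = 5/7 - C/7 - X/7 (w(X, C) = -((X + C) - 5)/7 = -((C + X) - 5)/7 = -(-5 + C + X)/7 = 5/7 - C/7 - X/7)
Z = -7
U(3², 5)*(Z + w(4, -3)) = 6*(-7 + (5/7 - ⅐*(-3) - ⅐*4)) = 6*(-7 + (5/7 + 3/7 - 4/7)) = 6*(-7 + 4/7) = 6*(-45/7) = -270/7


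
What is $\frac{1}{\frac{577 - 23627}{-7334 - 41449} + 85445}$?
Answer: $\frac{48783}{4168286485} \approx 1.1703 \cdot 10^{-5}$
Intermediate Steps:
$\frac{1}{\frac{577 - 23627}{-7334 - 41449} + 85445} = \frac{1}{- \frac{23050}{-48783} + 85445} = \frac{1}{\left(-23050\right) \left(- \frac{1}{48783}\right) + 85445} = \frac{1}{\frac{23050}{48783} + 85445} = \frac{1}{\frac{4168286485}{48783}} = \frac{48783}{4168286485}$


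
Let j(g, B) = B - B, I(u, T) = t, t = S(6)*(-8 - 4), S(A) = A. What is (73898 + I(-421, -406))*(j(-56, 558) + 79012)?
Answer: 5833139912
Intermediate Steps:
t = -72 (t = 6*(-8 - 4) = 6*(-12) = -72)
I(u, T) = -72
j(g, B) = 0
(73898 + I(-421, -406))*(j(-56, 558) + 79012) = (73898 - 72)*(0 + 79012) = 73826*79012 = 5833139912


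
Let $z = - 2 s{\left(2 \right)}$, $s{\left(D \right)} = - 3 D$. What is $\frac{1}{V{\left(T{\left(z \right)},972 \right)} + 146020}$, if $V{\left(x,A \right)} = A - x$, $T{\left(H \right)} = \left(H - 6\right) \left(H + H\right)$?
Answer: $\frac{1}{146848} \approx 6.8098 \cdot 10^{-6}$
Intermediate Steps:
$z = 12$ ($z = - 2 \left(\left(-3\right) 2\right) = \left(-2\right) \left(-6\right) = 12$)
$T{\left(H \right)} = 2 H \left(-6 + H\right)$ ($T{\left(H \right)} = \left(-6 + H\right) 2 H = 2 H \left(-6 + H\right)$)
$\frac{1}{V{\left(T{\left(z \right)},972 \right)} + 146020} = \frac{1}{\left(972 - 2 \cdot 12 \left(-6 + 12\right)\right) + 146020} = \frac{1}{\left(972 - 2 \cdot 12 \cdot 6\right) + 146020} = \frac{1}{\left(972 - 144\right) + 146020} = \frac{1}{828 + 146020} = \frac{1}{146848}$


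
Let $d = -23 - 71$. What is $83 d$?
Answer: $-7802$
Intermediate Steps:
$d = -94$ ($d = -23 - 71 = -94$)
$83 d = 83 \left(-94\right) = -7802$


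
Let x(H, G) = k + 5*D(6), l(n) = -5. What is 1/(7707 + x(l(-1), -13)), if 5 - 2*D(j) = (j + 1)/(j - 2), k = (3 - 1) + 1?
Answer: 8/61745 ≈ 0.00012957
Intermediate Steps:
k = 3 (k = 2 + 1 = 3)
D(j) = 5/2 - (1 + j)/(2*(-2 + j)) (D(j) = 5/2 - (j + 1)/(2*(j - 2)) = 5/2 - (1 + j)/(2*(-2 + j)))
x(H, G) = 89/8 (x(H, G) = 3 + 5*((-11 + 4*6)/(2*(-2 + 6))) = 3 + 5*((½)*(-11 + 24)/4) = 3 + 5*((½)*(¼)*13) = 3 + 5*(13/8) = 3 + 65/8 = 89/8)
1/(7707 + x(l(-1), -13)) = 1/(7707 + 89/8) = 1/(61745/8) = 8/61745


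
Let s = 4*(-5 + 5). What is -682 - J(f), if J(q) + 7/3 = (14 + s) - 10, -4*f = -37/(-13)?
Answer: -2051/3 ≈ -683.67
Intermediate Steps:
s = 0 (s = 4*0 = 0)
f = -37/52 (f = -(-37)/(4*(-13)) = -(-37)*(-1)/(4*13) = -1/4*37/13 = -37/52 ≈ -0.71154)
J(q) = 5/3 (J(q) = -7/3 + ((14 + 0) - 10) = -7/3 + (14 - 10) = -7/3 + 4 = 5/3)
-682 - J(f) = -682 - 1*5/3 = -682 - 5/3 = -2051/3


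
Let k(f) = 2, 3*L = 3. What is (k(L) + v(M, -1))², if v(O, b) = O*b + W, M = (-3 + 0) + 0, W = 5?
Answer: 100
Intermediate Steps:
L = 1 (L = (⅓)*3 = 1)
M = -3 (M = -3 + 0 = -3)
v(O, b) = 5 + O*b (v(O, b) = O*b + 5 = 5 + O*b)
(k(L) + v(M, -1))² = (2 + (5 - 3*(-1)))² = (2 + (5 + 3))² = (2 + 8)² = 10² = 100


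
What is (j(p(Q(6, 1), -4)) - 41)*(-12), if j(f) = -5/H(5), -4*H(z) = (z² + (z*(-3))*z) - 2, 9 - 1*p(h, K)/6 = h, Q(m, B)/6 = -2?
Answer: 6456/13 ≈ 496.62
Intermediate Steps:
Q(m, B) = -12 (Q(m, B) = 6*(-2) = -12)
p(h, K) = 54 - 6*h
H(z) = ½ + z²/2 (H(z) = -((z² + (z*(-3))*z) - 2)/4 = -((z² + (-3*z)*z) - 2)/4 = -((z² - 3*z²) - 2)/4 = -(-2*z² - 2)/4 = -(-2 - 2*z²)/4 = ½ + z²/2)
j(f) = -5/13 (j(f) = -5/(½ + (½)*5²) = -5/(½ + (½)*25) = -5/(½ + 25/2) = -5/13)
(j(p(Q(6, 1), -4)) - 41)*(-12) = (-5/13 - 41)*(-12) = -538/13*(-12) = 6456/13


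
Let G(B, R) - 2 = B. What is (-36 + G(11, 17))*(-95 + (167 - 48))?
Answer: -552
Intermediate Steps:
G(B, R) = 2 + B
(-36 + G(11, 17))*(-95 + (167 - 48)) = (-36 + (2 + 11))*(-95 + (167 - 48)) = (-36 + 13)*(-95 + 119) = -23*24 = -552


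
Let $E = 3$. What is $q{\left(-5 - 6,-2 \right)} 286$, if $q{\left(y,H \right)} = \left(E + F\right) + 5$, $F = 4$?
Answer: $3432$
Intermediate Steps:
$q{\left(y,H \right)} = 12$ ($q{\left(y,H \right)} = \left(3 + 4\right) + 5 = 7 + 5 = 12$)
$q{\left(-5 - 6,-2 \right)} 286 = 12 \cdot 286 = 3432$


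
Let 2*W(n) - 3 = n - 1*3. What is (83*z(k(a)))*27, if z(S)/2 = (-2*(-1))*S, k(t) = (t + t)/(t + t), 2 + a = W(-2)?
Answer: 8964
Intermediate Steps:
W(n) = n/2 (W(n) = 3/2 + (n - 1*3)/2 = 3/2 + (n - 3)/2 = 3/2 + (-3 + n)/2 = 3/2 + (-3/2 + n/2) = n/2)
a = -3 (a = -2 + (1/2)*(-2) = -2 - 1 = -3)
k(t) = 1 (k(t) = (2*t)/((2*t)) = (2*t)*(1/(2*t)) = 1)
z(S) = 4*S (z(S) = 2*((-2*(-1))*S) = 2*(2*S) = 4*S)
(83*z(k(a)))*27 = (83*(4*1))*27 = (83*4)*27 = 332*27 = 8964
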